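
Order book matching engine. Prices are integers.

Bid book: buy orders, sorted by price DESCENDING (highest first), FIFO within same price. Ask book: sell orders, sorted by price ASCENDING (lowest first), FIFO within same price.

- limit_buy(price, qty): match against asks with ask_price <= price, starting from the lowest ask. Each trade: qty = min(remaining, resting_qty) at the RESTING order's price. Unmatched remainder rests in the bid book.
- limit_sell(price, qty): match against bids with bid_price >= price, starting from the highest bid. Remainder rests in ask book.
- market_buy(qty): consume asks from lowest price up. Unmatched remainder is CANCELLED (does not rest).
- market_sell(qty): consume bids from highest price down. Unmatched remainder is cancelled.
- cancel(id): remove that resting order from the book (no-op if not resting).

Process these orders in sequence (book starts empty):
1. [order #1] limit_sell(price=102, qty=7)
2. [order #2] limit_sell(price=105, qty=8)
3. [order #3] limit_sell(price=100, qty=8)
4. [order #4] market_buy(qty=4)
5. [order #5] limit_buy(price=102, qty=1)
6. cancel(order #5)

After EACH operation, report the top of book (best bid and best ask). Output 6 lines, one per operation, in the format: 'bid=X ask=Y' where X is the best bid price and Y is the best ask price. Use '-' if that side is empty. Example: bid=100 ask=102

Answer: bid=- ask=102
bid=- ask=102
bid=- ask=100
bid=- ask=100
bid=- ask=100
bid=- ask=100

Derivation:
After op 1 [order #1] limit_sell(price=102, qty=7): fills=none; bids=[-] asks=[#1:7@102]
After op 2 [order #2] limit_sell(price=105, qty=8): fills=none; bids=[-] asks=[#1:7@102 #2:8@105]
After op 3 [order #3] limit_sell(price=100, qty=8): fills=none; bids=[-] asks=[#3:8@100 #1:7@102 #2:8@105]
After op 4 [order #4] market_buy(qty=4): fills=#4x#3:4@100; bids=[-] asks=[#3:4@100 #1:7@102 #2:8@105]
After op 5 [order #5] limit_buy(price=102, qty=1): fills=#5x#3:1@100; bids=[-] asks=[#3:3@100 #1:7@102 #2:8@105]
After op 6 cancel(order #5): fills=none; bids=[-] asks=[#3:3@100 #1:7@102 #2:8@105]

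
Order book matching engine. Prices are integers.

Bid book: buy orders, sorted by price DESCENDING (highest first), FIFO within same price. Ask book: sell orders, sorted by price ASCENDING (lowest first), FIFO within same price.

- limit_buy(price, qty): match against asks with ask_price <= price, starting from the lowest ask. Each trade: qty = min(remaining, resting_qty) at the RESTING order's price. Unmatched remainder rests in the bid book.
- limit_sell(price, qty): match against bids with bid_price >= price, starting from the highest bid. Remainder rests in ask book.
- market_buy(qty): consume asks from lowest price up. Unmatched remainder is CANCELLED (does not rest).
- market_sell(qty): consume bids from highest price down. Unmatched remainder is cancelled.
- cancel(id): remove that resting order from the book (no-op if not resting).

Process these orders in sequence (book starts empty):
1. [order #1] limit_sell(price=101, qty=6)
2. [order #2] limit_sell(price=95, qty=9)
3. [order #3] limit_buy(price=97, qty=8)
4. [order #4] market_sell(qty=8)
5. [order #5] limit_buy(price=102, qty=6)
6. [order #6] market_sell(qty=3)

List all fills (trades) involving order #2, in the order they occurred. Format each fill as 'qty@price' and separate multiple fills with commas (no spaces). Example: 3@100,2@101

Answer: 8@95,1@95

Derivation:
After op 1 [order #1] limit_sell(price=101, qty=6): fills=none; bids=[-] asks=[#1:6@101]
After op 2 [order #2] limit_sell(price=95, qty=9): fills=none; bids=[-] asks=[#2:9@95 #1:6@101]
After op 3 [order #3] limit_buy(price=97, qty=8): fills=#3x#2:8@95; bids=[-] asks=[#2:1@95 #1:6@101]
After op 4 [order #4] market_sell(qty=8): fills=none; bids=[-] asks=[#2:1@95 #1:6@101]
After op 5 [order #5] limit_buy(price=102, qty=6): fills=#5x#2:1@95 #5x#1:5@101; bids=[-] asks=[#1:1@101]
After op 6 [order #6] market_sell(qty=3): fills=none; bids=[-] asks=[#1:1@101]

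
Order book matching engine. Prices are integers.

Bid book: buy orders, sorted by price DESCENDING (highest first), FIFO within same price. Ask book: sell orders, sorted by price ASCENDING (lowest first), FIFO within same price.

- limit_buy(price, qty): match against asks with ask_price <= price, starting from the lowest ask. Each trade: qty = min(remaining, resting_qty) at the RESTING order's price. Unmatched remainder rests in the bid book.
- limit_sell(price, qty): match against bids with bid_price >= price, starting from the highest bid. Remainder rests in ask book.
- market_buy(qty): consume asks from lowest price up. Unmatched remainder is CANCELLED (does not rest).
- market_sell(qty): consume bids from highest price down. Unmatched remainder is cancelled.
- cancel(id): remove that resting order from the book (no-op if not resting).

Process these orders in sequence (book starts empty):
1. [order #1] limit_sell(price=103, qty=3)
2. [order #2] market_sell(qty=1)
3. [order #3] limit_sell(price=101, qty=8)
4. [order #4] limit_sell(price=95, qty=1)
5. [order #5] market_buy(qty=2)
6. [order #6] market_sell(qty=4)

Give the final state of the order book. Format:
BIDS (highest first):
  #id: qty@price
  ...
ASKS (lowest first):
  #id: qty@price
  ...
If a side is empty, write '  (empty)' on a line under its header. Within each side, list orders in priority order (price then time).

After op 1 [order #1] limit_sell(price=103, qty=3): fills=none; bids=[-] asks=[#1:3@103]
After op 2 [order #2] market_sell(qty=1): fills=none; bids=[-] asks=[#1:3@103]
After op 3 [order #3] limit_sell(price=101, qty=8): fills=none; bids=[-] asks=[#3:8@101 #1:3@103]
After op 4 [order #4] limit_sell(price=95, qty=1): fills=none; bids=[-] asks=[#4:1@95 #3:8@101 #1:3@103]
After op 5 [order #5] market_buy(qty=2): fills=#5x#4:1@95 #5x#3:1@101; bids=[-] asks=[#3:7@101 #1:3@103]
After op 6 [order #6] market_sell(qty=4): fills=none; bids=[-] asks=[#3:7@101 #1:3@103]

Answer: BIDS (highest first):
  (empty)
ASKS (lowest first):
  #3: 7@101
  #1: 3@103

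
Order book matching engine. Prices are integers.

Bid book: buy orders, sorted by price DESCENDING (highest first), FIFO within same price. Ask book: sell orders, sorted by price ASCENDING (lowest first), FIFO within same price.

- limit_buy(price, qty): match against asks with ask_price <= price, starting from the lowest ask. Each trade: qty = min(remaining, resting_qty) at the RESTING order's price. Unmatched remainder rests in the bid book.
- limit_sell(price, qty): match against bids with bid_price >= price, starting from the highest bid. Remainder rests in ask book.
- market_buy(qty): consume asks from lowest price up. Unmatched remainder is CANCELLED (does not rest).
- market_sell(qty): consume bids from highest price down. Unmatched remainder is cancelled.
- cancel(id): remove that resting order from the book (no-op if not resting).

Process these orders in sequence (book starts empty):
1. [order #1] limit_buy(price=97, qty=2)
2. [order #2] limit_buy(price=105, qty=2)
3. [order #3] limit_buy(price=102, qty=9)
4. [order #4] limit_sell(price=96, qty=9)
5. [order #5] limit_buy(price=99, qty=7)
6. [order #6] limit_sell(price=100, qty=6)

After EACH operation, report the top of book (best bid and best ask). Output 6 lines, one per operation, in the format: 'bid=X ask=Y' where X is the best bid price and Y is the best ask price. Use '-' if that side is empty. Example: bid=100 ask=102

After op 1 [order #1] limit_buy(price=97, qty=2): fills=none; bids=[#1:2@97] asks=[-]
After op 2 [order #2] limit_buy(price=105, qty=2): fills=none; bids=[#2:2@105 #1:2@97] asks=[-]
After op 3 [order #3] limit_buy(price=102, qty=9): fills=none; bids=[#2:2@105 #3:9@102 #1:2@97] asks=[-]
After op 4 [order #4] limit_sell(price=96, qty=9): fills=#2x#4:2@105 #3x#4:7@102; bids=[#3:2@102 #1:2@97] asks=[-]
After op 5 [order #5] limit_buy(price=99, qty=7): fills=none; bids=[#3:2@102 #5:7@99 #1:2@97] asks=[-]
After op 6 [order #6] limit_sell(price=100, qty=6): fills=#3x#6:2@102; bids=[#5:7@99 #1:2@97] asks=[#6:4@100]

Answer: bid=97 ask=-
bid=105 ask=-
bid=105 ask=-
bid=102 ask=-
bid=102 ask=-
bid=99 ask=100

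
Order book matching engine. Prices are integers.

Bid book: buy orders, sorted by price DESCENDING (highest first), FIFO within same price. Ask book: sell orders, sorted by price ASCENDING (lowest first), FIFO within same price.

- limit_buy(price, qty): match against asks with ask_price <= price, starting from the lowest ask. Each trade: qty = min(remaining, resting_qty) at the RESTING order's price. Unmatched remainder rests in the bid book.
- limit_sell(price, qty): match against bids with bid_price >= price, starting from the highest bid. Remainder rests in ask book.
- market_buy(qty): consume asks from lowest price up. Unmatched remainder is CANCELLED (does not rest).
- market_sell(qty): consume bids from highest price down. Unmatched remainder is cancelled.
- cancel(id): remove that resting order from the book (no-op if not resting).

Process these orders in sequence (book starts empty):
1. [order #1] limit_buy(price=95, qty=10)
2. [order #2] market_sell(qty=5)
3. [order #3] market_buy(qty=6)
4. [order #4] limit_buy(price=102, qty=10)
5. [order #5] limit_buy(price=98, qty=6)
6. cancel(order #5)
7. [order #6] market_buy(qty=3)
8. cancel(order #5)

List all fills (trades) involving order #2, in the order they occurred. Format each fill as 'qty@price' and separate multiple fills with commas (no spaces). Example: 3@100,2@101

After op 1 [order #1] limit_buy(price=95, qty=10): fills=none; bids=[#1:10@95] asks=[-]
After op 2 [order #2] market_sell(qty=5): fills=#1x#2:5@95; bids=[#1:5@95] asks=[-]
After op 3 [order #3] market_buy(qty=6): fills=none; bids=[#1:5@95] asks=[-]
After op 4 [order #4] limit_buy(price=102, qty=10): fills=none; bids=[#4:10@102 #1:5@95] asks=[-]
After op 5 [order #5] limit_buy(price=98, qty=6): fills=none; bids=[#4:10@102 #5:6@98 #1:5@95] asks=[-]
After op 6 cancel(order #5): fills=none; bids=[#4:10@102 #1:5@95] asks=[-]
After op 7 [order #6] market_buy(qty=3): fills=none; bids=[#4:10@102 #1:5@95] asks=[-]
After op 8 cancel(order #5): fills=none; bids=[#4:10@102 #1:5@95] asks=[-]

Answer: 5@95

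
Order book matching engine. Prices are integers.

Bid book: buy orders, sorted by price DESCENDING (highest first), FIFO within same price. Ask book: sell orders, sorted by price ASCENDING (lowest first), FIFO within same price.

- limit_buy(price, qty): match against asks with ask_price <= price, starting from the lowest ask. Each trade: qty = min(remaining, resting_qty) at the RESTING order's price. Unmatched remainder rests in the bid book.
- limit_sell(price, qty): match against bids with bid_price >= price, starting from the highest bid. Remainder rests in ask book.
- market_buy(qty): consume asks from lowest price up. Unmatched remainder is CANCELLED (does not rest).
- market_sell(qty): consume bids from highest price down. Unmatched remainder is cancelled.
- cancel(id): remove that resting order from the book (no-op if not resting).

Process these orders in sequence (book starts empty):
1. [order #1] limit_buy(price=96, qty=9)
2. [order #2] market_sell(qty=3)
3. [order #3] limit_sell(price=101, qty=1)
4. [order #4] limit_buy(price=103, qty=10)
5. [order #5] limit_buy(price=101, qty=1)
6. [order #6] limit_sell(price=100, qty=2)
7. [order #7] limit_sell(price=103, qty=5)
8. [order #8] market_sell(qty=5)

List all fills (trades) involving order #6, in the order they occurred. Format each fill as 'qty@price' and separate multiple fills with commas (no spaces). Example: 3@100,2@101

Answer: 2@103

Derivation:
After op 1 [order #1] limit_buy(price=96, qty=9): fills=none; bids=[#1:9@96] asks=[-]
After op 2 [order #2] market_sell(qty=3): fills=#1x#2:3@96; bids=[#1:6@96] asks=[-]
After op 3 [order #3] limit_sell(price=101, qty=1): fills=none; bids=[#1:6@96] asks=[#3:1@101]
After op 4 [order #4] limit_buy(price=103, qty=10): fills=#4x#3:1@101; bids=[#4:9@103 #1:6@96] asks=[-]
After op 5 [order #5] limit_buy(price=101, qty=1): fills=none; bids=[#4:9@103 #5:1@101 #1:6@96] asks=[-]
After op 6 [order #6] limit_sell(price=100, qty=2): fills=#4x#6:2@103; bids=[#4:7@103 #5:1@101 #1:6@96] asks=[-]
After op 7 [order #7] limit_sell(price=103, qty=5): fills=#4x#7:5@103; bids=[#4:2@103 #5:1@101 #1:6@96] asks=[-]
After op 8 [order #8] market_sell(qty=5): fills=#4x#8:2@103 #5x#8:1@101 #1x#8:2@96; bids=[#1:4@96] asks=[-]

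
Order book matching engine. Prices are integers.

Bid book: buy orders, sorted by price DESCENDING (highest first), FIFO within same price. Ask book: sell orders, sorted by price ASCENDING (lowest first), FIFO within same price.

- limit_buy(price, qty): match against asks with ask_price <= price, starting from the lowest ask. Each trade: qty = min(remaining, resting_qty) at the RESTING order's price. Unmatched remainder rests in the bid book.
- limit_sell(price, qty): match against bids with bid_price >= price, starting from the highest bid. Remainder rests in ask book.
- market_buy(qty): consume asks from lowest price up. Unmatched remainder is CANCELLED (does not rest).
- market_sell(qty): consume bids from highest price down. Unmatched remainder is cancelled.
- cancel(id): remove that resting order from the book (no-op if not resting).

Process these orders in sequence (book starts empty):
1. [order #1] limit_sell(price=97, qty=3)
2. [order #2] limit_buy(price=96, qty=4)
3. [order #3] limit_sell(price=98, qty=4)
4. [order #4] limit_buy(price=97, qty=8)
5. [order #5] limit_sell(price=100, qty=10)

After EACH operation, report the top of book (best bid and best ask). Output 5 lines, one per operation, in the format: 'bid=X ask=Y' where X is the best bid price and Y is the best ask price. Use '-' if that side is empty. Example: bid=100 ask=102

After op 1 [order #1] limit_sell(price=97, qty=3): fills=none; bids=[-] asks=[#1:3@97]
After op 2 [order #2] limit_buy(price=96, qty=4): fills=none; bids=[#2:4@96] asks=[#1:3@97]
After op 3 [order #3] limit_sell(price=98, qty=4): fills=none; bids=[#2:4@96] asks=[#1:3@97 #3:4@98]
After op 4 [order #4] limit_buy(price=97, qty=8): fills=#4x#1:3@97; bids=[#4:5@97 #2:4@96] asks=[#3:4@98]
After op 5 [order #5] limit_sell(price=100, qty=10): fills=none; bids=[#4:5@97 #2:4@96] asks=[#3:4@98 #5:10@100]

Answer: bid=- ask=97
bid=96 ask=97
bid=96 ask=97
bid=97 ask=98
bid=97 ask=98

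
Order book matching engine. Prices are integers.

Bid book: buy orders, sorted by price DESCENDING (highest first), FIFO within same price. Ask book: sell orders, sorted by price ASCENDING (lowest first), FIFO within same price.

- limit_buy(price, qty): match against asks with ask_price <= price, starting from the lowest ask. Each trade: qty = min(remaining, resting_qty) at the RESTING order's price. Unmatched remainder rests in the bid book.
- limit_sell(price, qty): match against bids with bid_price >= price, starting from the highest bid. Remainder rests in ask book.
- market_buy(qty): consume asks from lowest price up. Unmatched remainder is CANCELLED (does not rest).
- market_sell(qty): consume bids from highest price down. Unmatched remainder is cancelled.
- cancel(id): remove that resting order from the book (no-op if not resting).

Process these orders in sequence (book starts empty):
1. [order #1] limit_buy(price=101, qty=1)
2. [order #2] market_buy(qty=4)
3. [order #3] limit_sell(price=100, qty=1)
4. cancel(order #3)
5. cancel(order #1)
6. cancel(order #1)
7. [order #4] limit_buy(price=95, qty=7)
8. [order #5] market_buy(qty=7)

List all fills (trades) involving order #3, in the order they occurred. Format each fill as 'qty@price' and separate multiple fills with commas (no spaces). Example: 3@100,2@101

Answer: 1@101

Derivation:
After op 1 [order #1] limit_buy(price=101, qty=1): fills=none; bids=[#1:1@101] asks=[-]
After op 2 [order #2] market_buy(qty=4): fills=none; bids=[#1:1@101] asks=[-]
After op 3 [order #3] limit_sell(price=100, qty=1): fills=#1x#3:1@101; bids=[-] asks=[-]
After op 4 cancel(order #3): fills=none; bids=[-] asks=[-]
After op 5 cancel(order #1): fills=none; bids=[-] asks=[-]
After op 6 cancel(order #1): fills=none; bids=[-] asks=[-]
After op 7 [order #4] limit_buy(price=95, qty=7): fills=none; bids=[#4:7@95] asks=[-]
After op 8 [order #5] market_buy(qty=7): fills=none; bids=[#4:7@95] asks=[-]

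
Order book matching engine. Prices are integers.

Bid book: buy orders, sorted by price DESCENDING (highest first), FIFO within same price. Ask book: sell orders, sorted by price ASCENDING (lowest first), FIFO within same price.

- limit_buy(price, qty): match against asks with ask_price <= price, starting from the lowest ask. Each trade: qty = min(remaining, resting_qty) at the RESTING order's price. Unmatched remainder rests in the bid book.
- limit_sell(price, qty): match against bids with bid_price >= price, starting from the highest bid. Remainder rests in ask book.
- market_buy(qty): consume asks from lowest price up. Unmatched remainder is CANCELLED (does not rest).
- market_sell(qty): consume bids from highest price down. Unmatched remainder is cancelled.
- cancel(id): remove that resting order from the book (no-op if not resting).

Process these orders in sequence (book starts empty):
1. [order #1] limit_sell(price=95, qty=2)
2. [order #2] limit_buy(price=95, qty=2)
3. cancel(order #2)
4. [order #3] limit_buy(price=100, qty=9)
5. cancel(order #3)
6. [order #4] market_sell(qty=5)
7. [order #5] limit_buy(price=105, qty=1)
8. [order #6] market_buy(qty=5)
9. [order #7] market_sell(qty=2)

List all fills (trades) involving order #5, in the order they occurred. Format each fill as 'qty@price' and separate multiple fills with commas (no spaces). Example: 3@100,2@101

After op 1 [order #1] limit_sell(price=95, qty=2): fills=none; bids=[-] asks=[#1:2@95]
After op 2 [order #2] limit_buy(price=95, qty=2): fills=#2x#1:2@95; bids=[-] asks=[-]
After op 3 cancel(order #2): fills=none; bids=[-] asks=[-]
After op 4 [order #3] limit_buy(price=100, qty=9): fills=none; bids=[#3:9@100] asks=[-]
After op 5 cancel(order #3): fills=none; bids=[-] asks=[-]
After op 6 [order #4] market_sell(qty=5): fills=none; bids=[-] asks=[-]
After op 7 [order #5] limit_buy(price=105, qty=1): fills=none; bids=[#5:1@105] asks=[-]
After op 8 [order #6] market_buy(qty=5): fills=none; bids=[#5:1@105] asks=[-]
After op 9 [order #7] market_sell(qty=2): fills=#5x#7:1@105; bids=[-] asks=[-]

Answer: 1@105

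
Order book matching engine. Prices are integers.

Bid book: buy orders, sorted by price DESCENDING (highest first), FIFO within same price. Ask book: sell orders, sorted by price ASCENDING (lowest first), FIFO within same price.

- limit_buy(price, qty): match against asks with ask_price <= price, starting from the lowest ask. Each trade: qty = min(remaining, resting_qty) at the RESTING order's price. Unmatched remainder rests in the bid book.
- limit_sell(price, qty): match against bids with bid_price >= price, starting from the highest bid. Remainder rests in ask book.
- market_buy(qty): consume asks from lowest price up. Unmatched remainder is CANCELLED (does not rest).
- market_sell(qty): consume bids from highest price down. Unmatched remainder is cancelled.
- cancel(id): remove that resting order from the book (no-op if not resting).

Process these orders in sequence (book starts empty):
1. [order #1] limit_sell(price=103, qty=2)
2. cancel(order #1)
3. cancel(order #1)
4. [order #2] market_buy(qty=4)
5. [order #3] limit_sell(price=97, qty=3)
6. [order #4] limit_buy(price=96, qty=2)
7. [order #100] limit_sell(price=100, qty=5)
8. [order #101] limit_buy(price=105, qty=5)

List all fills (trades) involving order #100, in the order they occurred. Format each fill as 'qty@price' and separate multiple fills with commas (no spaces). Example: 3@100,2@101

After op 1 [order #1] limit_sell(price=103, qty=2): fills=none; bids=[-] asks=[#1:2@103]
After op 2 cancel(order #1): fills=none; bids=[-] asks=[-]
After op 3 cancel(order #1): fills=none; bids=[-] asks=[-]
After op 4 [order #2] market_buy(qty=4): fills=none; bids=[-] asks=[-]
After op 5 [order #3] limit_sell(price=97, qty=3): fills=none; bids=[-] asks=[#3:3@97]
After op 6 [order #4] limit_buy(price=96, qty=2): fills=none; bids=[#4:2@96] asks=[#3:3@97]
After op 7 [order #100] limit_sell(price=100, qty=5): fills=none; bids=[#4:2@96] asks=[#3:3@97 #100:5@100]
After op 8 [order #101] limit_buy(price=105, qty=5): fills=#101x#3:3@97 #101x#100:2@100; bids=[#4:2@96] asks=[#100:3@100]

Answer: 2@100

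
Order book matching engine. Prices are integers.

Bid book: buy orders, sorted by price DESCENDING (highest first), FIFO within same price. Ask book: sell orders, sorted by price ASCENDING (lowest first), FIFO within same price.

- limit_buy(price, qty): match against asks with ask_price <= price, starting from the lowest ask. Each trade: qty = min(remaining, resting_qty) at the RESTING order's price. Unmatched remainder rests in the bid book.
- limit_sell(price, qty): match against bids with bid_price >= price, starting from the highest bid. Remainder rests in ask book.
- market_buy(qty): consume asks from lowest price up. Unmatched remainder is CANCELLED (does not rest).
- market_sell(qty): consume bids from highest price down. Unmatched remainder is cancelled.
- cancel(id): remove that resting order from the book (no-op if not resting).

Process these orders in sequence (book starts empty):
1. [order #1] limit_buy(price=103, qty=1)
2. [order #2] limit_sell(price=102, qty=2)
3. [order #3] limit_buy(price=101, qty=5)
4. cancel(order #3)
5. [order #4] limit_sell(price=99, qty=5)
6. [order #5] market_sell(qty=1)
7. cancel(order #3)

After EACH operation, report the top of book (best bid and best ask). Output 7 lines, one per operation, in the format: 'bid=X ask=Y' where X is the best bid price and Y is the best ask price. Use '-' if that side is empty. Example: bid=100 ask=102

After op 1 [order #1] limit_buy(price=103, qty=1): fills=none; bids=[#1:1@103] asks=[-]
After op 2 [order #2] limit_sell(price=102, qty=2): fills=#1x#2:1@103; bids=[-] asks=[#2:1@102]
After op 3 [order #3] limit_buy(price=101, qty=5): fills=none; bids=[#3:5@101] asks=[#2:1@102]
After op 4 cancel(order #3): fills=none; bids=[-] asks=[#2:1@102]
After op 5 [order #4] limit_sell(price=99, qty=5): fills=none; bids=[-] asks=[#4:5@99 #2:1@102]
After op 6 [order #5] market_sell(qty=1): fills=none; bids=[-] asks=[#4:5@99 #2:1@102]
After op 7 cancel(order #3): fills=none; bids=[-] asks=[#4:5@99 #2:1@102]

Answer: bid=103 ask=-
bid=- ask=102
bid=101 ask=102
bid=- ask=102
bid=- ask=99
bid=- ask=99
bid=- ask=99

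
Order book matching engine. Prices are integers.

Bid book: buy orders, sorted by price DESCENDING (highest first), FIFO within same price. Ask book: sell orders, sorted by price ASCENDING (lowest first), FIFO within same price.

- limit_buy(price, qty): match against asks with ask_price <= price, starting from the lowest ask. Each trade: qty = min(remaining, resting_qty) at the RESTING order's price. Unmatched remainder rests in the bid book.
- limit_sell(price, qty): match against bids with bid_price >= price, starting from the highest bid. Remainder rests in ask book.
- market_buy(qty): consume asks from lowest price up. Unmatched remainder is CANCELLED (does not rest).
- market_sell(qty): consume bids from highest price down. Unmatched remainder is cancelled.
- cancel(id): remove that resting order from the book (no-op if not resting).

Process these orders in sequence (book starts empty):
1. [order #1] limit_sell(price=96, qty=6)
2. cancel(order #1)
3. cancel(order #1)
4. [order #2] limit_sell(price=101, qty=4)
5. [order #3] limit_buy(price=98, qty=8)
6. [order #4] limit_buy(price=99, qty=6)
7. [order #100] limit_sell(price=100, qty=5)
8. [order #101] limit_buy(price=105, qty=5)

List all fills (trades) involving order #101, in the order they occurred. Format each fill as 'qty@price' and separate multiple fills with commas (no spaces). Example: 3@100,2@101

After op 1 [order #1] limit_sell(price=96, qty=6): fills=none; bids=[-] asks=[#1:6@96]
After op 2 cancel(order #1): fills=none; bids=[-] asks=[-]
After op 3 cancel(order #1): fills=none; bids=[-] asks=[-]
After op 4 [order #2] limit_sell(price=101, qty=4): fills=none; bids=[-] asks=[#2:4@101]
After op 5 [order #3] limit_buy(price=98, qty=8): fills=none; bids=[#3:8@98] asks=[#2:4@101]
After op 6 [order #4] limit_buy(price=99, qty=6): fills=none; bids=[#4:6@99 #3:8@98] asks=[#2:4@101]
After op 7 [order #100] limit_sell(price=100, qty=5): fills=none; bids=[#4:6@99 #3:8@98] asks=[#100:5@100 #2:4@101]
After op 8 [order #101] limit_buy(price=105, qty=5): fills=#101x#100:5@100; bids=[#4:6@99 #3:8@98] asks=[#2:4@101]

Answer: 5@100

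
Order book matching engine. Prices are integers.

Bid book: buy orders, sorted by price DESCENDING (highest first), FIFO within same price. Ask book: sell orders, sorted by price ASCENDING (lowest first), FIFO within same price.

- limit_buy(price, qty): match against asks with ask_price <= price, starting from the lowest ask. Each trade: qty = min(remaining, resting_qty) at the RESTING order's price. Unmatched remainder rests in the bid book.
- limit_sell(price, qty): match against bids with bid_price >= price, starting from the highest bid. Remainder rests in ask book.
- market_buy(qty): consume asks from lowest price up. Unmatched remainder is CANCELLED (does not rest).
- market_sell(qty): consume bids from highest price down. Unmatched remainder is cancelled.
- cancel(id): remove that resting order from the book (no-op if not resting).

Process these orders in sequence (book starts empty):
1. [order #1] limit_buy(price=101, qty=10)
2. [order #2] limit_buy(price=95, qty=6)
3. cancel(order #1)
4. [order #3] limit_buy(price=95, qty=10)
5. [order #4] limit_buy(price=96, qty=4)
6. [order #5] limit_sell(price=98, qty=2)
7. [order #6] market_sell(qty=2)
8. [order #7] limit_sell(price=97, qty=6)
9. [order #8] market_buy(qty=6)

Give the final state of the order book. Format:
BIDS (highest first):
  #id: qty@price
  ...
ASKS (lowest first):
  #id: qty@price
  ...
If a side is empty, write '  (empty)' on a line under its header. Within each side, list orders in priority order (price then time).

After op 1 [order #1] limit_buy(price=101, qty=10): fills=none; bids=[#1:10@101] asks=[-]
After op 2 [order #2] limit_buy(price=95, qty=6): fills=none; bids=[#1:10@101 #2:6@95] asks=[-]
After op 3 cancel(order #1): fills=none; bids=[#2:6@95] asks=[-]
After op 4 [order #3] limit_buy(price=95, qty=10): fills=none; bids=[#2:6@95 #3:10@95] asks=[-]
After op 5 [order #4] limit_buy(price=96, qty=4): fills=none; bids=[#4:4@96 #2:6@95 #3:10@95] asks=[-]
After op 6 [order #5] limit_sell(price=98, qty=2): fills=none; bids=[#4:4@96 #2:6@95 #3:10@95] asks=[#5:2@98]
After op 7 [order #6] market_sell(qty=2): fills=#4x#6:2@96; bids=[#4:2@96 #2:6@95 #3:10@95] asks=[#5:2@98]
After op 8 [order #7] limit_sell(price=97, qty=6): fills=none; bids=[#4:2@96 #2:6@95 #3:10@95] asks=[#7:6@97 #5:2@98]
After op 9 [order #8] market_buy(qty=6): fills=#8x#7:6@97; bids=[#4:2@96 #2:6@95 #3:10@95] asks=[#5:2@98]

Answer: BIDS (highest first):
  #4: 2@96
  #2: 6@95
  #3: 10@95
ASKS (lowest first):
  #5: 2@98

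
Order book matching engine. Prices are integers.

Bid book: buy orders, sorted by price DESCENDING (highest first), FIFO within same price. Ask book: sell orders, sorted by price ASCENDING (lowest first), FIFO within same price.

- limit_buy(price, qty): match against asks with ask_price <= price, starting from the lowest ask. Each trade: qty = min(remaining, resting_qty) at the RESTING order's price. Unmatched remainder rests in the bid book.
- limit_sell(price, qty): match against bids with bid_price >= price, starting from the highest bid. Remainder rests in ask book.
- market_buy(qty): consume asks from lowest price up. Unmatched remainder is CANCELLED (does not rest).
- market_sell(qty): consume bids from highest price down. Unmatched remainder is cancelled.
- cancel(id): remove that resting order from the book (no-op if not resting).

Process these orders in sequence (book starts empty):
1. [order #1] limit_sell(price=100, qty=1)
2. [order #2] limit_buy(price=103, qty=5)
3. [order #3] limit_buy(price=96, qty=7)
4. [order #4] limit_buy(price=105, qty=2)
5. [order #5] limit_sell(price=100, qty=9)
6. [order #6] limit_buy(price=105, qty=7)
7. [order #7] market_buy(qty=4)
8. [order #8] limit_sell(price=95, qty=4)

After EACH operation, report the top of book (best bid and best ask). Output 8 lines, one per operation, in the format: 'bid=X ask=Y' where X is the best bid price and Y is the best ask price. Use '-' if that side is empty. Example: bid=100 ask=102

After op 1 [order #1] limit_sell(price=100, qty=1): fills=none; bids=[-] asks=[#1:1@100]
After op 2 [order #2] limit_buy(price=103, qty=5): fills=#2x#1:1@100; bids=[#2:4@103] asks=[-]
After op 3 [order #3] limit_buy(price=96, qty=7): fills=none; bids=[#2:4@103 #3:7@96] asks=[-]
After op 4 [order #4] limit_buy(price=105, qty=2): fills=none; bids=[#4:2@105 #2:4@103 #3:7@96] asks=[-]
After op 5 [order #5] limit_sell(price=100, qty=9): fills=#4x#5:2@105 #2x#5:4@103; bids=[#3:7@96] asks=[#5:3@100]
After op 6 [order #6] limit_buy(price=105, qty=7): fills=#6x#5:3@100; bids=[#6:4@105 #3:7@96] asks=[-]
After op 7 [order #7] market_buy(qty=4): fills=none; bids=[#6:4@105 #3:7@96] asks=[-]
After op 8 [order #8] limit_sell(price=95, qty=4): fills=#6x#8:4@105; bids=[#3:7@96] asks=[-]

Answer: bid=- ask=100
bid=103 ask=-
bid=103 ask=-
bid=105 ask=-
bid=96 ask=100
bid=105 ask=-
bid=105 ask=-
bid=96 ask=-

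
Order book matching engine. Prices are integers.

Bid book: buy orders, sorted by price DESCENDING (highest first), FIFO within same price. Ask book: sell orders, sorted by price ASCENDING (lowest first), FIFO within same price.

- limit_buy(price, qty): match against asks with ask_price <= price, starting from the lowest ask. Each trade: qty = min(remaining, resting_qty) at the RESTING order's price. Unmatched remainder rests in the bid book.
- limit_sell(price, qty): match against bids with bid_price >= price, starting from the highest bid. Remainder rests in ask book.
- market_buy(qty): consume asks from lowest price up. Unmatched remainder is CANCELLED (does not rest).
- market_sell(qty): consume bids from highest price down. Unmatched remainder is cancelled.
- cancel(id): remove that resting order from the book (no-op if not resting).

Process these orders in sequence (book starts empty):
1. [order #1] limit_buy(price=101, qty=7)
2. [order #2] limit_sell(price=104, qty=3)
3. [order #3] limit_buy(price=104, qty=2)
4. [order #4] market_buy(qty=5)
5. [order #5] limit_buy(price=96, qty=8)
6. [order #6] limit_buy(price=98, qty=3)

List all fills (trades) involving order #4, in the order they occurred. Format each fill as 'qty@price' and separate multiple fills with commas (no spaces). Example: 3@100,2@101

After op 1 [order #1] limit_buy(price=101, qty=7): fills=none; bids=[#1:7@101] asks=[-]
After op 2 [order #2] limit_sell(price=104, qty=3): fills=none; bids=[#1:7@101] asks=[#2:3@104]
After op 3 [order #3] limit_buy(price=104, qty=2): fills=#3x#2:2@104; bids=[#1:7@101] asks=[#2:1@104]
After op 4 [order #4] market_buy(qty=5): fills=#4x#2:1@104; bids=[#1:7@101] asks=[-]
After op 5 [order #5] limit_buy(price=96, qty=8): fills=none; bids=[#1:7@101 #5:8@96] asks=[-]
After op 6 [order #6] limit_buy(price=98, qty=3): fills=none; bids=[#1:7@101 #6:3@98 #5:8@96] asks=[-]

Answer: 1@104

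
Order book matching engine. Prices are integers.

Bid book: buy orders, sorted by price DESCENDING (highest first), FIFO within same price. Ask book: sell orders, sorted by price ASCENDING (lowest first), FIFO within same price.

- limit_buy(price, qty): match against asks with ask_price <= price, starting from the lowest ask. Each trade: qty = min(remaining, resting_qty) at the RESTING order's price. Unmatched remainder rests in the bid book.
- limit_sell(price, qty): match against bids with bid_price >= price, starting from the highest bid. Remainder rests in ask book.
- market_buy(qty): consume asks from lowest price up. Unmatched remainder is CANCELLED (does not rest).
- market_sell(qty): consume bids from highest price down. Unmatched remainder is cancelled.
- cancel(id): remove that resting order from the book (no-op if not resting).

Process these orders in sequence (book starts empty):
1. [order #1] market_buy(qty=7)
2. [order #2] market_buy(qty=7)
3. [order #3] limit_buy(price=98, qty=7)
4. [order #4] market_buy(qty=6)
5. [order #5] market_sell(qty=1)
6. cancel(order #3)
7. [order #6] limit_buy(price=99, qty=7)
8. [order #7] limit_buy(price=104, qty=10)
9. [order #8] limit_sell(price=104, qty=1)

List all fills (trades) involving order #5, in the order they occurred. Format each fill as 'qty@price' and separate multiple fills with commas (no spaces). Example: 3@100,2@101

After op 1 [order #1] market_buy(qty=7): fills=none; bids=[-] asks=[-]
After op 2 [order #2] market_buy(qty=7): fills=none; bids=[-] asks=[-]
After op 3 [order #3] limit_buy(price=98, qty=7): fills=none; bids=[#3:7@98] asks=[-]
After op 4 [order #4] market_buy(qty=6): fills=none; bids=[#3:7@98] asks=[-]
After op 5 [order #5] market_sell(qty=1): fills=#3x#5:1@98; bids=[#3:6@98] asks=[-]
After op 6 cancel(order #3): fills=none; bids=[-] asks=[-]
After op 7 [order #6] limit_buy(price=99, qty=7): fills=none; bids=[#6:7@99] asks=[-]
After op 8 [order #7] limit_buy(price=104, qty=10): fills=none; bids=[#7:10@104 #6:7@99] asks=[-]
After op 9 [order #8] limit_sell(price=104, qty=1): fills=#7x#8:1@104; bids=[#7:9@104 #6:7@99] asks=[-]

Answer: 1@98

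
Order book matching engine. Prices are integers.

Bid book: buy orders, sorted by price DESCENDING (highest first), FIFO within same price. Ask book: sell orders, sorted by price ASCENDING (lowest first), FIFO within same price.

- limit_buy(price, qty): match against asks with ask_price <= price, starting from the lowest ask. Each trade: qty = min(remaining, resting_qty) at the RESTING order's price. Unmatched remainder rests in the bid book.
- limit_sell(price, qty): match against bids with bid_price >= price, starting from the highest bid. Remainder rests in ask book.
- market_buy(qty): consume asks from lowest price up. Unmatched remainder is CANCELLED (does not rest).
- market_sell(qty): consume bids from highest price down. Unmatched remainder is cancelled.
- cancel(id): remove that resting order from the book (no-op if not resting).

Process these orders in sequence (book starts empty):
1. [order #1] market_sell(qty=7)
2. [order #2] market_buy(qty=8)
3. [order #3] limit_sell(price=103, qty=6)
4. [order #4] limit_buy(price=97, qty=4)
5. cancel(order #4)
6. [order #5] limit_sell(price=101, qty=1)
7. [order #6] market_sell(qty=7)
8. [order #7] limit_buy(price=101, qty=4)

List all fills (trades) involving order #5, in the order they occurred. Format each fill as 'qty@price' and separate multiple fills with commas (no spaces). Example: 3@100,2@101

Answer: 1@101

Derivation:
After op 1 [order #1] market_sell(qty=7): fills=none; bids=[-] asks=[-]
After op 2 [order #2] market_buy(qty=8): fills=none; bids=[-] asks=[-]
After op 3 [order #3] limit_sell(price=103, qty=6): fills=none; bids=[-] asks=[#3:6@103]
After op 4 [order #4] limit_buy(price=97, qty=4): fills=none; bids=[#4:4@97] asks=[#3:6@103]
After op 5 cancel(order #4): fills=none; bids=[-] asks=[#3:6@103]
After op 6 [order #5] limit_sell(price=101, qty=1): fills=none; bids=[-] asks=[#5:1@101 #3:6@103]
After op 7 [order #6] market_sell(qty=7): fills=none; bids=[-] asks=[#5:1@101 #3:6@103]
After op 8 [order #7] limit_buy(price=101, qty=4): fills=#7x#5:1@101; bids=[#7:3@101] asks=[#3:6@103]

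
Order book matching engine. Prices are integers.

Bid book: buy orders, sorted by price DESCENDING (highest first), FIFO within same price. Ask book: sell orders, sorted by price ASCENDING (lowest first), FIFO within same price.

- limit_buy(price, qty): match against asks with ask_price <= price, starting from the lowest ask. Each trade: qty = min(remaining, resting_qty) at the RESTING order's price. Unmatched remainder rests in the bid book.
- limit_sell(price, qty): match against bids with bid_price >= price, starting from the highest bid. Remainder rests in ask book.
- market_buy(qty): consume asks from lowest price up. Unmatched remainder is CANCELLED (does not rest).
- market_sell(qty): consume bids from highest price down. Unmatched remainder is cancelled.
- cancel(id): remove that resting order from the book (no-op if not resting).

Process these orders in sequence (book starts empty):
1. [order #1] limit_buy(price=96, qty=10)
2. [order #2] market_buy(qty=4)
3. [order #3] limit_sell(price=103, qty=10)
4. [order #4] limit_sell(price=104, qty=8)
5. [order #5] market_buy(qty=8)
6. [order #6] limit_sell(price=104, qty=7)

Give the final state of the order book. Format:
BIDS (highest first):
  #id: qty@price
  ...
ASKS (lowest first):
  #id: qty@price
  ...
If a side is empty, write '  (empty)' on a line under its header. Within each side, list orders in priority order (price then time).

Answer: BIDS (highest first):
  #1: 10@96
ASKS (lowest first):
  #3: 2@103
  #4: 8@104
  #6: 7@104

Derivation:
After op 1 [order #1] limit_buy(price=96, qty=10): fills=none; bids=[#1:10@96] asks=[-]
After op 2 [order #2] market_buy(qty=4): fills=none; bids=[#1:10@96] asks=[-]
After op 3 [order #3] limit_sell(price=103, qty=10): fills=none; bids=[#1:10@96] asks=[#3:10@103]
After op 4 [order #4] limit_sell(price=104, qty=8): fills=none; bids=[#1:10@96] asks=[#3:10@103 #4:8@104]
After op 5 [order #5] market_buy(qty=8): fills=#5x#3:8@103; bids=[#1:10@96] asks=[#3:2@103 #4:8@104]
After op 6 [order #6] limit_sell(price=104, qty=7): fills=none; bids=[#1:10@96] asks=[#3:2@103 #4:8@104 #6:7@104]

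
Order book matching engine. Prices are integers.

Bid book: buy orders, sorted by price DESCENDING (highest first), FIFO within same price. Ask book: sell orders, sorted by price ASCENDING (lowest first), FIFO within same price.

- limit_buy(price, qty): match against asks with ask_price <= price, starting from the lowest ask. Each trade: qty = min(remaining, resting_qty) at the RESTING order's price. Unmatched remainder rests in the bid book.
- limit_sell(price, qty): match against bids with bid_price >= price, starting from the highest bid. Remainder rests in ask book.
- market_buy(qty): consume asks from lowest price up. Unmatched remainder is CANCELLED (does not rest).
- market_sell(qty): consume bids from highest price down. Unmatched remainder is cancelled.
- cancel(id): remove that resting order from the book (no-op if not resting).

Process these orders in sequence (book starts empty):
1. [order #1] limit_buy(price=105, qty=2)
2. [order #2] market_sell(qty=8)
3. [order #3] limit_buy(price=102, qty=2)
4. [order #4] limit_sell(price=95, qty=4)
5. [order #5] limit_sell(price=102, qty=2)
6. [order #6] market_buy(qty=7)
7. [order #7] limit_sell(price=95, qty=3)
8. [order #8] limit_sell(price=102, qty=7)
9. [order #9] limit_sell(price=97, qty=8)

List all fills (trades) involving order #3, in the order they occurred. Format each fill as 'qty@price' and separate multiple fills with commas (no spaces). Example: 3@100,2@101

Answer: 2@102

Derivation:
After op 1 [order #1] limit_buy(price=105, qty=2): fills=none; bids=[#1:2@105] asks=[-]
After op 2 [order #2] market_sell(qty=8): fills=#1x#2:2@105; bids=[-] asks=[-]
After op 3 [order #3] limit_buy(price=102, qty=2): fills=none; bids=[#3:2@102] asks=[-]
After op 4 [order #4] limit_sell(price=95, qty=4): fills=#3x#4:2@102; bids=[-] asks=[#4:2@95]
After op 5 [order #5] limit_sell(price=102, qty=2): fills=none; bids=[-] asks=[#4:2@95 #5:2@102]
After op 6 [order #6] market_buy(qty=7): fills=#6x#4:2@95 #6x#5:2@102; bids=[-] asks=[-]
After op 7 [order #7] limit_sell(price=95, qty=3): fills=none; bids=[-] asks=[#7:3@95]
After op 8 [order #8] limit_sell(price=102, qty=7): fills=none; bids=[-] asks=[#7:3@95 #8:7@102]
After op 9 [order #9] limit_sell(price=97, qty=8): fills=none; bids=[-] asks=[#7:3@95 #9:8@97 #8:7@102]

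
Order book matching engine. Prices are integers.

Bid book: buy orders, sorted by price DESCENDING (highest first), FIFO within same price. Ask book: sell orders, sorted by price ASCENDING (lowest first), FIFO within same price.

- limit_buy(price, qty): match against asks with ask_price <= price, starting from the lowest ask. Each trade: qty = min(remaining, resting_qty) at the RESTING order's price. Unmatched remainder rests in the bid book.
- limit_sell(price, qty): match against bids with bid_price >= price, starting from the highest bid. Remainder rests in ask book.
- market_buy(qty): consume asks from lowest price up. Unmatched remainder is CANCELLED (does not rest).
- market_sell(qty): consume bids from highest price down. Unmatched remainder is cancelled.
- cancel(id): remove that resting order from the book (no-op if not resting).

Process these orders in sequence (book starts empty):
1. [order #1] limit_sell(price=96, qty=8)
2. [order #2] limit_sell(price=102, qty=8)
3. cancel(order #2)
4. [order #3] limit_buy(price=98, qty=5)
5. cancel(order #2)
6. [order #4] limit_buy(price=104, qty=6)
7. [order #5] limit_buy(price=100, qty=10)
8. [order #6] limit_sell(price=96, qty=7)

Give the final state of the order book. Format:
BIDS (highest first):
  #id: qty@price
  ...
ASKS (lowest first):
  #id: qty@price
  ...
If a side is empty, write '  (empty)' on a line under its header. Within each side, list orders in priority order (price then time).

After op 1 [order #1] limit_sell(price=96, qty=8): fills=none; bids=[-] asks=[#1:8@96]
After op 2 [order #2] limit_sell(price=102, qty=8): fills=none; bids=[-] asks=[#1:8@96 #2:8@102]
After op 3 cancel(order #2): fills=none; bids=[-] asks=[#1:8@96]
After op 4 [order #3] limit_buy(price=98, qty=5): fills=#3x#1:5@96; bids=[-] asks=[#1:3@96]
After op 5 cancel(order #2): fills=none; bids=[-] asks=[#1:3@96]
After op 6 [order #4] limit_buy(price=104, qty=6): fills=#4x#1:3@96; bids=[#4:3@104] asks=[-]
After op 7 [order #5] limit_buy(price=100, qty=10): fills=none; bids=[#4:3@104 #5:10@100] asks=[-]
After op 8 [order #6] limit_sell(price=96, qty=7): fills=#4x#6:3@104 #5x#6:4@100; bids=[#5:6@100] asks=[-]

Answer: BIDS (highest first):
  #5: 6@100
ASKS (lowest first):
  (empty)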